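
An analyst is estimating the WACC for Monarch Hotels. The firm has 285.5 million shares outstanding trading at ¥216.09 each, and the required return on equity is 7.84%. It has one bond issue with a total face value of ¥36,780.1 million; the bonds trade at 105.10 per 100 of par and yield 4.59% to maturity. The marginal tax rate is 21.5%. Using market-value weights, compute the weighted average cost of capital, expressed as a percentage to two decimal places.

6.21%

Market value of equity E = 216.09 × 285.5m = 61693.695m. Market value of debt D = 36780.1m × 105.1/100 = 38655.8851m.
Total capital V = 61693.695 + 38655.8851 = 100349.5801.
Equity: weight = 61693.695/100349.5801 = 0.6148; cost = 7.84%.
Bonds outstanding: weight = 38655.8851/100349.5801 = 0.3852; after-tax cost = 4.59% × (1 − 21.5%) = 3.6031%.
WACC = 0.6148 × 7.8400% + 0.3852 × 3.6031% = 6.2079%.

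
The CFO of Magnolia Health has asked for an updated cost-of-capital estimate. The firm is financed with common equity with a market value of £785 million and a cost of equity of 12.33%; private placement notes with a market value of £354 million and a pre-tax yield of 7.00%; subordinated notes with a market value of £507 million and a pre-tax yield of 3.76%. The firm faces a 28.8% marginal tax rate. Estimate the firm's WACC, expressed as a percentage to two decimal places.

Total capital V = 785 + 354 + 507 = 1646.
Equity: weight = 785/1646 = 0.4769; cost = 12.33%.
Private placement notes: weight = 354/1646 = 0.2151; after-tax cost = 7% × (1 − 28.8%) = 4.9840%.
Subordinated notes: weight = 507/1646 = 0.3080; after-tax cost = 3.76% × (1 − 28.8%) = 2.6771%.
WACC = 0.4769 × 12.3300% + 0.2151 × 4.9840% + 0.3080 × 2.6771% = 7.7768%.

7.78%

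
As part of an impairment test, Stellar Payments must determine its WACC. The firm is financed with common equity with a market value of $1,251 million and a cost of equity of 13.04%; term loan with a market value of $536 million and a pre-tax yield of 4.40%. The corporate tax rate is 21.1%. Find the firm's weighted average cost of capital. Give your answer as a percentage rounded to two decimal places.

Total capital V = 1251 + 536 = 1787.
Equity: weight = 1251/1787 = 0.7001; cost = 13.04%.
Term loan: weight = 536/1787 = 0.2999; after-tax cost = 4.4% × (1 − 21.1%) = 3.4716%.
WACC = 0.7001 × 13.0400% + 0.2999 × 3.4716% = 10.1700%.

10.17%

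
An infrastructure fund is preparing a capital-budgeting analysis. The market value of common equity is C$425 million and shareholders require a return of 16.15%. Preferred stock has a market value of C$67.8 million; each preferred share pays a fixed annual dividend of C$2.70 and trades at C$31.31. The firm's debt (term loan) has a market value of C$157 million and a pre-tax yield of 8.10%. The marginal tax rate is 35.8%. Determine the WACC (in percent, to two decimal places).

Cost of preferred: Rp = 2.7 / 31.31 = 8.6234%.
Total capital V = 425 + 67.8 + 157 = 649.8.
Equity: weight = 425/649.8 = 0.6540; cost = 16.15%.
Preferred: weight = 67.8/649.8 = 0.1043; cost = 8.6234%.
Term loan: weight = 157/649.8 = 0.2416; after-tax cost = 8.1% × (1 − 35.8%) = 5.2002%.
WACC = 0.6540 × 16.1500% + 0.1043 × 8.6234% + 0.2416 × 5.2002% = 12.7191%.

12.72%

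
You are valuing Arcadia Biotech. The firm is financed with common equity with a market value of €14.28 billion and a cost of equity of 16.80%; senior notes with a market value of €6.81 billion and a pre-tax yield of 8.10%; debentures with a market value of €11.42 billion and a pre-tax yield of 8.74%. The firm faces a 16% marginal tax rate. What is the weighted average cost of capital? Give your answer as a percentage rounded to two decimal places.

11.38%

Total capital V = 14.28 + 6.81 + 11.42 = 32.51.
Equity: weight = 14.28/32.51 = 0.4392; cost = 16.8%.
Senior notes: weight = 6.81/32.51 = 0.2095; after-tax cost = 8.1% × (1 − 16%) = 6.8040%.
Debentures: weight = 11.42/32.51 = 0.3513; after-tax cost = 8.74% × (1 − 16%) = 7.3416%.
WACC = 0.4392 × 16.8000% + 0.2095 × 6.8040% + 0.3513 × 7.3416% = 11.3836%.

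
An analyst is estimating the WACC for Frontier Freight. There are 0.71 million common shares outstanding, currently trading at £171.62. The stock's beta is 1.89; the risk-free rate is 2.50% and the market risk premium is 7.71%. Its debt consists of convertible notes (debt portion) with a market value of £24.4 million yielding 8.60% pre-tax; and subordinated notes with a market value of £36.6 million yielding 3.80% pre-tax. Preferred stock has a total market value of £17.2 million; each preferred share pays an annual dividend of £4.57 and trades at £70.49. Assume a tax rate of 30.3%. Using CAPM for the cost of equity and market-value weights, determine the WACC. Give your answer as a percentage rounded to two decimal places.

12.17%

Cost of equity via CAPM: Re = 2.5% + 1.89 × 7.71% = 17.0719%.
Cost of preferred: Rp = 4.57 / 70.49 = 6.4832%.
Market value of equity E = 171.62 × 0.71m = 121.8502m.
Total capital V = 121.8502 + 17.2 + 24.4 + 36.6 = 200.0502.
Equity: weight = 121.8502/200.0502 = 0.6091; cost = 17.0719%.
Preferred: weight = 17.2/200.0502 = 0.0860; cost = 6.4832%.
Convertible notes (debt portion): weight = 24.4/200.0502 = 0.1220; after-tax cost = 8.6% × (1 − 30.3%) = 5.9942%.
Subordinated notes: weight = 36.6/200.0502 = 0.1830; after-tax cost = 3.8% × (1 − 30.3%) = 2.6486%.
WACC = 0.6091 × 17.0719% + 0.0860 × 6.4832% + 0.1220 × 5.9942% + 0.1830 × 2.6486% = 12.1716%.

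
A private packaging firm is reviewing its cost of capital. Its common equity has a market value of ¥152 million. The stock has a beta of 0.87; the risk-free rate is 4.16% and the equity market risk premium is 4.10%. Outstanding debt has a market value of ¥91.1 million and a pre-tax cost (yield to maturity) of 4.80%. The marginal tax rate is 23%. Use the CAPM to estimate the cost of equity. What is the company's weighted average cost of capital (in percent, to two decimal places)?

6.22%

Cost of equity via CAPM: Re = 4.16% + 0.87 × 4.1% = 7.7270%.
Total capital V = 152 + 91.1 = 243.1.
Equity: weight = 152/243.1 = 0.6253; cost = 7.727%.
Debt: weight = 91.1/243.1 = 0.3747; after-tax cost = 4.8% × (1 − 23%) = 3.6960%.
WACC = 0.6253 × 7.7270% + 0.3747 × 3.6960% = 6.2164%.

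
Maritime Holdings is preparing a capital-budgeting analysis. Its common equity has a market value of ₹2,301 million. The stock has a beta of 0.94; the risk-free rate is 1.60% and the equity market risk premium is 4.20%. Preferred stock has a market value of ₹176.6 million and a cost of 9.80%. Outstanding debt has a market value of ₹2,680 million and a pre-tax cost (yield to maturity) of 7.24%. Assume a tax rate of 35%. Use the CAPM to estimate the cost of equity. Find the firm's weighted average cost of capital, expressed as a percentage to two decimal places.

5.26%

Cost of equity via CAPM: Re = 1.6% + 0.94 × 4.2% = 5.5480%.
Total capital V = 2301 + 176.6 + 2680 = 5157.6.
Equity: weight = 2301/5157.6 = 0.4461; cost = 5.548%.
Preferred: weight = 176.6/5157.6 = 0.0342; cost = 9.8%.
Debt: weight = 2680/5157.6 = 0.5196; after-tax cost = 7.24% × (1 − 35%) = 4.7060%.
WACC = 0.4461 × 5.5480% + 0.0342 × 9.8000% + 0.5196 × 4.7060% = 5.2561%.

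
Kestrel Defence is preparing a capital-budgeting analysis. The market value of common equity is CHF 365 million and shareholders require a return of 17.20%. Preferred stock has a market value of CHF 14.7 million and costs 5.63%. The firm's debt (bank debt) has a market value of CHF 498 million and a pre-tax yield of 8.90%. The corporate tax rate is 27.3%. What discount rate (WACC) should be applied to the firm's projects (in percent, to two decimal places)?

10.92%

Total capital V = 365 + 14.7 + 498 = 877.7.
Equity: weight = 365/877.7 = 0.4159; cost = 17.2%.
Preferred: weight = 14.7/877.7 = 0.0167; cost = 5.63%.
Bank debt: weight = 498/877.7 = 0.5674; after-tax cost = 8.9% × (1 − 27.3%) = 6.4703%.
WACC = 0.4159 × 17.2000% + 0.0167 × 5.6300% + 0.5674 × 6.4703% = 10.9183%.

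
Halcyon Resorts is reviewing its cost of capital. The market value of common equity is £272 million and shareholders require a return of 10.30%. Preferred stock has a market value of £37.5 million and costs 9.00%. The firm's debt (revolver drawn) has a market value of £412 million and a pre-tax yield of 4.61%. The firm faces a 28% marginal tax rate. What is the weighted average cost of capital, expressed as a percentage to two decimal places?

Total capital V = 272 + 37.5 + 412 = 721.5.
Equity: weight = 272/721.5 = 0.3770; cost = 10.3%.
Preferred: weight = 37.5/721.5 = 0.0520; cost = 9%.
Revolver drawn: weight = 412/721.5 = 0.5710; after-tax cost = 4.61% × (1 − 28%) = 3.3192%.
WACC = 0.3770 × 10.3000% + 0.0520 × 9.0000% + 0.5710 × 3.3192% = 6.2462%.

6.25%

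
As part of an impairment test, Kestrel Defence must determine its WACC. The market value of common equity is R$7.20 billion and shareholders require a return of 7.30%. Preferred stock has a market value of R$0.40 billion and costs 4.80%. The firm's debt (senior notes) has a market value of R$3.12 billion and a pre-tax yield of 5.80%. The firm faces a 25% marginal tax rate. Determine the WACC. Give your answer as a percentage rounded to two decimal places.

6.35%

Total capital V = 7.2 + 0.4 + 3.12 = 10.72.
Equity: weight = 7.2/10.72 = 0.6716; cost = 7.3%.
Preferred: weight = 0.4/10.72 = 0.0373; cost = 4.8%.
Senior notes: weight = 3.12/10.72 = 0.2910; after-tax cost = 5.8% × (1 − 25%) = 4.3500%.
WACC = 0.6716 × 7.3000% + 0.0373 × 4.8000% + 0.2910 × 4.3500% = 6.3481%.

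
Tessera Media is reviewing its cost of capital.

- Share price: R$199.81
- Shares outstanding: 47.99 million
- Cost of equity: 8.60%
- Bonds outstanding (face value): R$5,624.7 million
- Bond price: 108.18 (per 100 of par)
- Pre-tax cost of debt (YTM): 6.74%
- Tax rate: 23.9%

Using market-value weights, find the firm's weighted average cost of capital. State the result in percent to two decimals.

7.25%

Market value of equity E = 199.81 × 47.99m = 9588.8819m. Market value of debt D = 5624.7m × 108.18/100 = 6084.80046m.
Total capital V = 9588.8819 + 6084.80046 = 15673.68236.
Equity: weight = 9588.8819/15673.68236 = 0.6118; cost = 8.6%.
Bonds outstanding: weight = 6084.80046/15673.68236 = 0.3882; after-tax cost = 6.74% × (1 − 23.9%) = 5.1291%.
WACC = 0.6118 × 8.6000% + 0.3882 × 5.1291% = 7.2526%.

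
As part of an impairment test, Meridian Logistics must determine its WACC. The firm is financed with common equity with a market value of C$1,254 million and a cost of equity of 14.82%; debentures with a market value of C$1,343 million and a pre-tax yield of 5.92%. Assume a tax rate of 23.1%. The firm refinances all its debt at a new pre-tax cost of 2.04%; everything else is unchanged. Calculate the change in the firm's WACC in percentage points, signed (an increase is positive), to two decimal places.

Current WACC:
Total capital V = 1254 + 1343 = 2597.
Equity: weight = 1254/2597 = 0.4829; cost = 14.82%.
Debentures: weight = 1343/2597 = 0.5171; after-tax cost = 5.92% × (1 − 23.1%) = 4.5525%.
WACC = 0.4829 × 14.8200% + 0.5171 × 4.5525% = 9.5103%.
After the change:
Total capital V = 1254 + 1343 = 2597.
Equity: weight = 1254/2597 = 0.4829; cost = 14.82%.
Debentures: weight = 1343/2597 = 0.5171; after-tax cost = 2.04% × (1 − 23.1%) = 1.5688%.
WACC = 0.4829 × 14.8200% + 0.5171 × 1.5688% = 7.9673%.
Change in WACC = 7.9673% − 9.5103% = -1.5430 pp.

-1.54 pp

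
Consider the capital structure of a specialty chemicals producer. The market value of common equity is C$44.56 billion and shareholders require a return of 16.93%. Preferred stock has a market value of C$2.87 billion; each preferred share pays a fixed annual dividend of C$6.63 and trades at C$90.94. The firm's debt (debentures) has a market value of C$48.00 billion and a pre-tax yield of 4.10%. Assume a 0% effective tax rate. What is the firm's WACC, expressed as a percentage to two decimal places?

Cost of preferred: Rp = 6.63 / 90.94 = 7.2905%.
Total capital V = 44.56 + 2.87 + 48 = 95.43.
Equity: weight = 44.56/95.43 = 0.4669; cost = 16.93%.
Preferred: weight = 2.87/95.43 = 0.0301; cost = 7.2905%.
Debentures: weight = 48/95.43 = 0.5030; after-tax cost = 4.1% × (1 − 0%) = 4.1000%.
WACC = 0.4669 × 16.9300% + 0.0301 × 7.2905% + 0.5030 × 4.1000% = 10.1868%.

10.19%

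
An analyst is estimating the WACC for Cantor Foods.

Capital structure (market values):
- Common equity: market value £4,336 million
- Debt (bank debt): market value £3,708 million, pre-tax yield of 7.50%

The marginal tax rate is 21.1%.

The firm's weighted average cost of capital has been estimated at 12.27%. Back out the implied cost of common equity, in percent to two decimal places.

Total capital V = 4336 + 3708 = 8044.
Equity weight = 4336/8044 = 0.5390.
Bank debt weight = 3708/8044 = 0.4610.
Debt contribution = 0.4610 × 7.5% × (1 − 21.1%) = 2.7278%.
Required equity contribution = 12.27% − 2.7278% = 9.5422%.
Re = 9.5422% / 0.5390 = 17.7024%.

17.70%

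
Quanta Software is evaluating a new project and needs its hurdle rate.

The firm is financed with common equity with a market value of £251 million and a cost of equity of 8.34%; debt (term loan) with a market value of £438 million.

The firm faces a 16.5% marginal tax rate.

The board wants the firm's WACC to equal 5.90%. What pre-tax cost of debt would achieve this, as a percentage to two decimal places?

Total capital V = 251 + 438 = 689.
Equity weight = 251/689 = 0.3643.
Term loan weight = 438/689 = 0.6357.
Equity contribution = 0.3643 × 8.34% = 3.0382%.
Remaining for debt = 5.9% − 3.0382% = 2.8618%.
Rd × (1 − 16.5%) × 0.6357 = 2.8618%  ⇒  Rd = 5.3913%.

5.39%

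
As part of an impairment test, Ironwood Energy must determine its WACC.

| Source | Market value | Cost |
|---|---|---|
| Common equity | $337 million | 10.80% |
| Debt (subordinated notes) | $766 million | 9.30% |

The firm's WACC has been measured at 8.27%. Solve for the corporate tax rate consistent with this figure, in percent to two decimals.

Total capital V = 337 + 766 = 1103.
Equity weight = 337/1103 = 0.3055.
Subordinated notes weight = 766/1103 = 0.6945.
Equity contribution = 0.3055 × 10.8% = 3.2997%.
Debt contribution must be 8.27% − 3.2997% = 4.9703%.
0.6945 × 9.3% × (1 − T) = 4.9703%  ⇒  (1 − T) = 0.7696.
T = 23.0437%.

23.04%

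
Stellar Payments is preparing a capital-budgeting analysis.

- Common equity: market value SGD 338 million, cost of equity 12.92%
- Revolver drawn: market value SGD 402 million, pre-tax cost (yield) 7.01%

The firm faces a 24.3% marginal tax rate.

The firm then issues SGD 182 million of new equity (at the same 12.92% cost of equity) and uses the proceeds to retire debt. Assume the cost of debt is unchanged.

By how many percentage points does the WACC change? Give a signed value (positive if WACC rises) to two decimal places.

Current WACC:
Total capital V = 338 + 402 = 740.
Equity: weight = 338/740 = 0.4568; cost = 12.92%.
Revolver drawn: weight = 402/740 = 0.5432; after-tax cost = 7.01% × (1 − 24.3%) = 5.3066%.
WACC = 0.4568 × 12.9200% + 0.5432 × 5.3066% = 8.7841%.
After the change:
Total capital V = 520 + 220 = 740.
Equity: weight = 520/740 = 0.7027; cost = 12.92%.
Revolver drawn: weight = 220/740 = 0.2973; after-tax cost = 7.01% × (1 − 24.3%) = 5.3066%.
WACC = 0.7027 × 12.9200% + 0.2973 × 5.3066% = 10.6565%.
Change in WACC = 10.6565% − 8.7841% = 1.8725 pp.

+1.87 pp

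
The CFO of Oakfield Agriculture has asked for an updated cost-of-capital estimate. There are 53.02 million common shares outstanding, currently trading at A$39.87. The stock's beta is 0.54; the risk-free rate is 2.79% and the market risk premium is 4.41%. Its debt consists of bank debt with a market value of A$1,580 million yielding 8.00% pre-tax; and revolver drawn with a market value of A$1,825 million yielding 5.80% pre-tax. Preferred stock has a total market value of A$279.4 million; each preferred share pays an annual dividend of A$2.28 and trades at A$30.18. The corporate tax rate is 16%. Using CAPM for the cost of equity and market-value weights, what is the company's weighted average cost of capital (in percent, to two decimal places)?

5.61%

Cost of equity via CAPM: Re = 2.79% + 0.54 × 4.41% = 5.1714%.
Cost of preferred: Rp = 2.28 / 30.18 = 7.5547%.
Market value of equity E = 39.87 × 53.02m = 2113.9074m.
Total capital V = 2113.9074 + 279.4 + 1580 + 1825 = 5798.3074.
Equity: weight = 2113.9074/5798.3074 = 0.3646; cost = 5.1714%.
Preferred: weight = 279.4/5798.3074 = 0.0482; cost = 7.5547%.
Bank debt: weight = 1580/5798.3074 = 0.2725; after-tax cost = 8% × (1 − 16%) = 6.7200%.
Revolver drawn: weight = 1825/5798.3074 = 0.3147; after-tax cost = 5.8% × (1 − 16%) = 4.8720%.
WACC = 0.3646 × 5.1714% + 0.0482 × 7.5547% + 0.2725 × 6.7200% + 0.3147 × 4.8720% = 5.6140%.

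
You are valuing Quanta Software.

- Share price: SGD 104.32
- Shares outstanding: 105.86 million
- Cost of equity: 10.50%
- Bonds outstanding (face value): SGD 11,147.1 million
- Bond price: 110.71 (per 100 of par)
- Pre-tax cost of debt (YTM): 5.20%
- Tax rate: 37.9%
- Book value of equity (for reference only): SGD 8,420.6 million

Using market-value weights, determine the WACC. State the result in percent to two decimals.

6.66%

Market value of equity E = 104.32 × 105.86m = 11043.3152m. Market value of debt D = 11147.1m × 110.71/100 = 12340.95441m.
Total capital V = 11043.3152 + 12340.95441 = 23384.26961.
Equity: weight = 11043.3152/23384.26961 = 0.4723; cost = 10.5%.
Bonds outstanding: weight = 12340.95441/23384.26961 = 0.5277; after-tax cost = 5.2% × (1 − 37.9%) = 3.2292%.
WACC = 0.4723 × 10.5000% + 0.5277 × 3.2292% = 6.6629%.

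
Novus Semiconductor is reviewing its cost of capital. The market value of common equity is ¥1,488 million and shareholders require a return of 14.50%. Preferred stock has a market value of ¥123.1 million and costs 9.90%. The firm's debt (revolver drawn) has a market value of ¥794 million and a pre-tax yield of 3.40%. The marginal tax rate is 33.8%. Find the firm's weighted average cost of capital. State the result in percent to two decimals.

10.22%

Total capital V = 1488 + 123.1 + 794 = 2405.1.
Equity: weight = 1488/2405.1 = 0.6187; cost = 14.5%.
Preferred: weight = 123.1/2405.1 = 0.0512; cost = 9.9%.
Revolver drawn: weight = 794/2405.1 = 0.3301; after-tax cost = 3.4% × (1 − 33.8%) = 2.2508%.
WACC = 0.6187 × 14.5000% + 0.0512 × 9.9000% + 0.3301 × 2.2508% = 10.2207%.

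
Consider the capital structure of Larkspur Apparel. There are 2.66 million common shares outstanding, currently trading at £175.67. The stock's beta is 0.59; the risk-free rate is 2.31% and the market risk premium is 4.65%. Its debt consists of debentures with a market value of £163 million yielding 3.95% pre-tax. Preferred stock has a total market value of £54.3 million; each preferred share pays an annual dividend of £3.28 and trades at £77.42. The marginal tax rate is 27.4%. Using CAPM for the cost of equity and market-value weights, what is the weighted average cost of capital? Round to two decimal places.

4.47%

Cost of equity via CAPM: Re = 2.31% + 0.59 × 4.65% = 5.0535%.
Cost of preferred: Rp = 3.28 / 77.42 = 4.2366%.
Market value of equity E = 175.67 × 2.66m = 467.2822m.
Total capital V = 467.2822 + 54.3 + 163 = 684.5822.
Equity: weight = 467.2822/684.5822 = 0.6826; cost = 5.0535%.
Preferred: weight = 54.3/684.5822 = 0.0793; cost = 4.2366%.
Debentures: weight = 163/684.5822 = 0.2381; after-tax cost = 3.95% × (1 − 27.4%) = 2.8677%.
WACC = 0.6826 × 5.0535% + 0.0793 × 4.2366% + 0.2381 × 2.8677% = 4.4683%.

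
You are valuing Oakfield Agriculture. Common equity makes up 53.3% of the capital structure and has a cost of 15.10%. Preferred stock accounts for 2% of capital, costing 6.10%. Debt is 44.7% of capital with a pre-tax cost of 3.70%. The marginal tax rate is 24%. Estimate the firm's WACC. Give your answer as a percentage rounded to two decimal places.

After-tax cost of debt = 3.7% × (1 − 24%) = 2.8120%.
WACC = 0.533 × 15.1000% + 0.020 × 6.1000% + 0.447 × 2.8120% = 9.4273%.

9.43%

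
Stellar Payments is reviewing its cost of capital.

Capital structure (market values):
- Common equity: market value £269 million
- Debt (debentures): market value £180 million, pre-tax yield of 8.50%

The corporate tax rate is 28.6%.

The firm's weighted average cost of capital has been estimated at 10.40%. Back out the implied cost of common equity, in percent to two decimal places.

Total capital V = 269 + 180 = 449.
Equity weight = 269/449 = 0.5991.
Debentures weight = 180/449 = 0.4009.
Debt contribution = 0.4009 × 8.5% × (1 − 28.6%) = 2.4330%.
Required equity contribution = 10.4% − 2.4330% = 7.9670%.
Re = 7.9670% / 0.5991 = 13.2981%.

13.30%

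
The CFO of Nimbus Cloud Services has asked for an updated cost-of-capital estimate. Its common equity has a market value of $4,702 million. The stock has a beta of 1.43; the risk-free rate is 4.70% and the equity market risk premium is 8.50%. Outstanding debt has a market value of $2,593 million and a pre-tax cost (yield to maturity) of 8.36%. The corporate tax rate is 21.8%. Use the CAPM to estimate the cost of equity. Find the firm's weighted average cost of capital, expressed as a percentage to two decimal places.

Cost of equity via CAPM: Re = 4.7% + 1.43 × 8.5% = 16.8550%.
Total capital V = 4702 + 2593 = 7295.
Equity: weight = 4702/7295 = 0.6446; cost = 16.855%.
Debt: weight = 2593/7295 = 0.3554; after-tax cost = 8.36% × (1 − 21.8%) = 6.5375%.
WACC = 0.6446 × 16.8550% + 0.3554 × 6.5375% = 13.1877%.

13.19%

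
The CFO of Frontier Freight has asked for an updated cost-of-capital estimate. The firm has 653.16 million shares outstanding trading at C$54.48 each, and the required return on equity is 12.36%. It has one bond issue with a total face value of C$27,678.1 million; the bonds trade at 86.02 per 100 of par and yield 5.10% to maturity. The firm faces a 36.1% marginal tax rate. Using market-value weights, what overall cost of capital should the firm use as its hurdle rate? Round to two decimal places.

Market value of equity E = 54.48 × 653.16m = 35584.1568m. Market value of debt D = 27678.1m × 86.02/100 = 23808.70162m.
Total capital V = 35584.1568 + 23808.70162 = 59392.85842.
Equity: weight = 35584.1568/59392.85842 = 0.5991; cost = 12.36%.
Bonds outstanding: weight = 23808.70162/59392.85842 = 0.4009; after-tax cost = 5.1% × (1 − 36.1%) = 3.2589%.
WACC = 0.5991 × 12.3600% + 0.4009 × 3.2589% = 8.7117%.

8.71%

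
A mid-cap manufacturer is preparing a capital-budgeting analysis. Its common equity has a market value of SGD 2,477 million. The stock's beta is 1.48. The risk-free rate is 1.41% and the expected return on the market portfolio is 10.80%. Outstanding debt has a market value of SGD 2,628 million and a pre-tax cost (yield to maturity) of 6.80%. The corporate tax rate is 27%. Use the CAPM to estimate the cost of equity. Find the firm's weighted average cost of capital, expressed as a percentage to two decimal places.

Market risk premium = 10.8% − 1.41% = 9.39%.
Cost of equity via CAPM: Re = 1.41% + 1.48 × 9.39% = 15.3072%.
Total capital V = 2477 + 2628 = 5105.
Equity: weight = 2477/5105 = 0.4852; cost = 15.3072%.
Debt: weight = 2628/5105 = 0.5148; after-tax cost = 6.8% × (1 − 27%) = 4.9640%.
WACC = 0.4852 × 15.3072% + 0.5148 × 4.9640% = 9.9826%.

9.98%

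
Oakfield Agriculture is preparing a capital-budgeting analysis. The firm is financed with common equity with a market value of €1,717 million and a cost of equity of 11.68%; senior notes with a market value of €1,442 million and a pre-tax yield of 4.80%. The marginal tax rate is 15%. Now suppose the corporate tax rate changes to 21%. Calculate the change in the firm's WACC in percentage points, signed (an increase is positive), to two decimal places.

-0.13 pp

Current WACC:
Total capital V = 1717 + 1442 = 3159.
Equity: weight = 1717/3159 = 0.5435; cost = 11.68%.
Senior notes: weight = 1442/3159 = 0.4565; after-tax cost = 4.8% × (1 − 15%) = 4.0800%.
WACC = 0.5435 × 11.6800% + 0.4565 × 4.0800% = 8.2108%.
After the change:
Total capital V = 1717 + 1442 = 3159.
Equity: weight = 1717/3159 = 0.5435; cost = 11.68%.
Senior notes: weight = 1442/3159 = 0.4565; after-tax cost = 4.8% × (1 − 21%) = 3.7920%.
WACC = 0.5435 × 11.6800% + 0.4565 × 3.7920% = 8.0793%.
Change in WACC = 8.0793% − 8.2108% = -0.1315 pp.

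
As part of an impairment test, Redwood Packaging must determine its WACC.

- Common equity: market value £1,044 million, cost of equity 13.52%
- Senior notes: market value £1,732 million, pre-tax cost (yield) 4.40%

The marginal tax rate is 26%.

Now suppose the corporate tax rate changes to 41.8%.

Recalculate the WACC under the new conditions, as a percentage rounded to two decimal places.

6.68%

After the change:
Total capital V = 1044 + 1732 = 2776.
Equity: weight = 1044/2776 = 0.3761; cost = 13.52%.
Senior notes: weight = 1732/2776 = 0.6239; after-tax cost = 4.4% × (1 − 41.8%) = 2.5608%.
WACC = 0.3761 × 13.5200% + 0.6239 × 2.5608% = 6.6823%.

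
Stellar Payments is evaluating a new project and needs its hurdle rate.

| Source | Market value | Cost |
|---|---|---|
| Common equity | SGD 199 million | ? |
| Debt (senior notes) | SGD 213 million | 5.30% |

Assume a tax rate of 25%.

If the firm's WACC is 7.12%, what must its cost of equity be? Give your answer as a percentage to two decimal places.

10.49%

Total capital V = 199 + 213 = 412.
Equity weight = 199/412 = 0.4830.
Senior notes weight = 213/412 = 0.5170.
Debt contribution = 0.5170 × 5.3% × (1 − 25%) = 2.0550%.
Required equity contribution = 7.12% − 2.0550% = 5.0650%.
Re = 5.0650% / 0.4830 = 10.4863%.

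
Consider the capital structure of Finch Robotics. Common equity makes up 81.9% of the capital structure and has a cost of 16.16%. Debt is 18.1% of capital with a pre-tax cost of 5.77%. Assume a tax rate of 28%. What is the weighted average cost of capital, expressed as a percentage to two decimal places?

13.99%

After-tax cost of debt = 5.77% × (1 − 28%) = 4.1544%.
WACC = 0.819 × 16.1600% + 0.181 × 4.1544% = 13.9870%.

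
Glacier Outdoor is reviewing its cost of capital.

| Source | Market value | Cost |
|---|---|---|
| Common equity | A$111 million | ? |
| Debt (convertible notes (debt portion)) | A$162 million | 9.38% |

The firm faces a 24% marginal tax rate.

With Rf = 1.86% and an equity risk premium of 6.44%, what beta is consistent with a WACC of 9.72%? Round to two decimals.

Total capital V = 111 + 162 = 273.
Equity weight = 111/273 = 0.4066.
Convertible notes (debt portion) weight = 162/273 = 0.5934.
Debt contribution = 0.5934 × 9.38% × (1 − 24%) = 4.2303%.
Required equity contribution = 9.72% − 4.2303% = 5.4897%  ⇒  Re = 13.5018%.
CAPM: 13.5018% = 1.86% + β × 6.44%  ⇒  β = 1.8077.

1.81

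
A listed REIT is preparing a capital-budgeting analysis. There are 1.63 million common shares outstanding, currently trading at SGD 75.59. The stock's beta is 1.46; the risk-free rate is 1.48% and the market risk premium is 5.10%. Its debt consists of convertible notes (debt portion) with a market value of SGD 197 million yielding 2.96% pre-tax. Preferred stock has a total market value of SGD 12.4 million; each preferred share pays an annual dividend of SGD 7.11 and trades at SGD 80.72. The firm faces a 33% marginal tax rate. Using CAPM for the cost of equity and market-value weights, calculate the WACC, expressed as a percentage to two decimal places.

Cost of equity via CAPM: Re = 1.48% + 1.46 × 5.1% = 8.9260%.
Cost of preferred: Rp = 7.11 / 80.72 = 8.8082%.
Market value of equity E = 75.59 × 1.63m = 123.2117m.
Total capital V = 123.2117 + 12.4 + 197 = 332.6117.
Equity: weight = 123.2117/332.6117 = 0.3704; cost = 8.926%.
Preferred: weight = 12.4/332.6117 = 0.0373; cost = 8.8082%.
Convertible notes (debt portion): weight = 197/332.6117 = 0.5923; after-tax cost = 2.96% × (1 − 33%) = 1.9832%.
WACC = 0.3704 × 8.9260% + 0.0373 × 8.8082% + 0.5923 × 1.9832% = 4.8095%.

4.81%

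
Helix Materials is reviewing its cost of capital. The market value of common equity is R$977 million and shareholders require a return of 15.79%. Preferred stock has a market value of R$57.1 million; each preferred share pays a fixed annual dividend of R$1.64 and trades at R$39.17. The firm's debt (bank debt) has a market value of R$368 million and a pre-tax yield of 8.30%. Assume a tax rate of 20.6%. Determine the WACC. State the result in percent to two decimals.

Cost of preferred: Rp = 1.64 / 39.17 = 4.1869%.
Total capital V = 977 + 57.1 + 368 = 1402.1.
Equity: weight = 977/1402.1 = 0.6968; cost = 15.79%.
Preferred: weight = 57.1/1402.1 = 0.0407; cost = 4.1869%.
Bank debt: weight = 368/1402.1 = 0.2625; after-tax cost = 8.3% × (1 − 20.6%) = 6.5902%.
WACC = 0.6968 × 15.7900% + 0.0407 × 4.1869% + 0.2625 × 6.5902% = 12.9029%.

12.90%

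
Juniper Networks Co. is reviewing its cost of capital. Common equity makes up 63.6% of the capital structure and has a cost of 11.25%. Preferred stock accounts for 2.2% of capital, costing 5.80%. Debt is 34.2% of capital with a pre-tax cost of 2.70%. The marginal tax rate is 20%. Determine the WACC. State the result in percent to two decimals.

8.02%

After-tax cost of debt = 2.7% × (1 − 20%) = 2.1600%.
WACC = 0.636 × 11.2500% + 0.022 × 5.8000% + 0.342 × 2.1600% = 8.0213%.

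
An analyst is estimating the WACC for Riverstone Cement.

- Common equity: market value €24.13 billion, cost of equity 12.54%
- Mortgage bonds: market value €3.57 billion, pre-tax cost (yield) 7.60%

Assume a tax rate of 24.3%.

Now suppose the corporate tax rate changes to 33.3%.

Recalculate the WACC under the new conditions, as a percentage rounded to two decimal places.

After the change:
Total capital V = 24.13 + 3.57 = 27.7.
Equity: weight = 24.13/27.7 = 0.8711; cost = 12.54%.
Mortgage bonds: weight = 3.57/27.7 = 0.1289; after-tax cost = 7.6% × (1 − 33.3%) = 5.0692%.
WACC = 0.8711 × 12.5400% + 0.1289 × 5.0692% = 11.5772%.

11.58%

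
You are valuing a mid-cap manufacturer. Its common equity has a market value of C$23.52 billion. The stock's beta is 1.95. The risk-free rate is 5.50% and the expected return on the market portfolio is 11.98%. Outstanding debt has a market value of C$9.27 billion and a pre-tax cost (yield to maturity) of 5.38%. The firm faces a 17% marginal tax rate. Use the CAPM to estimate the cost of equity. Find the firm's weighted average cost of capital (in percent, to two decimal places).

Market risk premium = 11.98% − 5.5% = 6.48%.
Cost of equity via CAPM: Re = 5.5% + 1.95 × 6.48% = 18.1360%.
Total capital V = 23.52 + 9.27 = 32.79.
Equity: weight = 23.52/32.79 = 0.7173; cost = 18.136%.
Debt: weight = 9.27/32.79 = 0.2827; after-tax cost = 5.38% × (1 − 17%) = 4.4654%.
WACC = 0.7173 × 18.1360% + 0.2827 × 4.4654% = 14.2712%.

14.27%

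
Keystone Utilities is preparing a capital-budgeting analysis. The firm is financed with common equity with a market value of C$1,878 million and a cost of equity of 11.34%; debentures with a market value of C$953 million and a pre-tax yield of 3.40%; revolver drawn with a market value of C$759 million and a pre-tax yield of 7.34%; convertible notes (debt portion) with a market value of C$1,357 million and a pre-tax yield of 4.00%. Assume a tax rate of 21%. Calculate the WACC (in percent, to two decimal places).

Total capital V = 1878 + 953 + 759 + 1357 = 4947.
Equity: weight = 1878/4947 = 0.3796; cost = 11.34%.
Debentures: weight = 953/4947 = 0.1926; after-tax cost = 3.4% × (1 − 21%) = 2.6860%.
Revolver drawn: weight = 759/4947 = 0.1534; after-tax cost = 7.34% × (1 − 21%) = 5.7986%.
Convertible notes (debt portion): weight = 1357/4947 = 0.2743; after-tax cost = 4% × (1 − 21%) = 3.1600%.
WACC = 0.3796 × 11.3400% + 0.1926 × 2.6860% + 0.1534 × 5.7986% + 0.2743 × 3.1600% = 6.5788%.

6.58%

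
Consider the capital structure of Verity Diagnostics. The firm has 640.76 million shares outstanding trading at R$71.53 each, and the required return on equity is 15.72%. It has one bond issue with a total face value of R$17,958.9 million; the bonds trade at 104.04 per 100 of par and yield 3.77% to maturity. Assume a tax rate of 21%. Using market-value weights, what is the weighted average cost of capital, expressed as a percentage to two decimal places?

Market value of equity E = 71.53 × 640.76m = 45833.5628m. Market value of debt D = 17958.9m × 104.04/100 = 18684.43956m.
Total capital V = 45833.5628 + 18684.43956 = 64518.00236.
Equity: weight = 45833.5628/64518.00236 = 0.7104; cost = 15.72%.
Bonds outstanding: weight = 18684.43956/64518.00236 = 0.2896; after-tax cost = 3.77% × (1 − 21%) = 2.9783%.
WACC = 0.7104 × 15.7200% + 0.2896 × 2.9783% = 12.0300%.

12.03%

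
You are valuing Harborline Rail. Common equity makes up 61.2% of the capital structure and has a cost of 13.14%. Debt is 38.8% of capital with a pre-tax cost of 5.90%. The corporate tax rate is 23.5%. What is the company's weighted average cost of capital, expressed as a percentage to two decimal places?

After-tax cost of debt = 5.9% × (1 − 23.5%) = 4.5135%.
WACC = 0.612 × 13.1400% + 0.388 × 4.5135% = 9.7929%.

9.79%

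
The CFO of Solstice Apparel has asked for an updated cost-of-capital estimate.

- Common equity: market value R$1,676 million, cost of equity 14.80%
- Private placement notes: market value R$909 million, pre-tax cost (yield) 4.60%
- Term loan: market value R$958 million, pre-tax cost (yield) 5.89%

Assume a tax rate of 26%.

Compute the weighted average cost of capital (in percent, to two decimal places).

Total capital V = 1676 + 909 + 958 = 3543.
Equity: weight = 1676/3543 = 0.4730; cost = 14.8%.
Private placement notes: weight = 909/3543 = 0.2566; after-tax cost = 4.6% × (1 − 26%) = 3.4040%.
Term loan: weight = 958/3543 = 0.2704; after-tax cost = 5.89% × (1 − 26%) = 4.3586%.
WACC = 0.4730 × 14.8000% + 0.2566 × 3.4040% + 0.2704 × 4.3586% = 9.0529%.

9.05%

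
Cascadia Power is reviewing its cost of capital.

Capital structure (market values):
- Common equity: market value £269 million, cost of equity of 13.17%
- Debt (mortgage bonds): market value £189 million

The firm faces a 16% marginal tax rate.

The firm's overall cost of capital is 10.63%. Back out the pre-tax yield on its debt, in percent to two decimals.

Total capital V = 269 + 189 = 458.
Equity weight = 269/458 = 0.5873.
Mortgage bonds weight = 189/458 = 0.4127.
Equity contribution = 0.5873 × 13.17% = 7.7352%.
Remaining for debt = 10.63% − 7.7352% = 2.8948%.
Rd × (1 − 16%) × 0.4127 = 2.8948%  ⇒  Rd = 8.3510%.

8.35%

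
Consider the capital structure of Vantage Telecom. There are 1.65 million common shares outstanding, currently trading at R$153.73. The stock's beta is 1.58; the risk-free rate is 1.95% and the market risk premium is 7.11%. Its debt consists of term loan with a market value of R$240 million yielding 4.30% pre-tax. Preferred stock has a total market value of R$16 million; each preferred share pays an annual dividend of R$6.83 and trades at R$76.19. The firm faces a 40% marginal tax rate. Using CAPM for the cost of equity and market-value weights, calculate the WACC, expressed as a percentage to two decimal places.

Cost of equity via CAPM: Re = 1.95% + 1.58 × 7.11% = 13.1838%.
Cost of preferred: Rp = 6.83 / 76.19 = 8.9644%.
Market value of equity E = 153.73 × 1.65m = 253.6545m.
Total capital V = 253.6545 + 16 + 240 = 509.6545.
Equity: weight = 253.6545/509.6545 = 0.4977; cost = 13.1838%.
Preferred: weight = 16/509.6545 = 0.0314; cost = 8.9644%.
Term loan: weight = 240/509.6545 = 0.4709; after-tax cost = 4.3% × (1 − 40%) = 2.5800%.
WACC = 0.4977 × 13.1838% + 0.0314 × 8.9644% + 0.4709 × 2.5800% = 8.0579%.

8.06%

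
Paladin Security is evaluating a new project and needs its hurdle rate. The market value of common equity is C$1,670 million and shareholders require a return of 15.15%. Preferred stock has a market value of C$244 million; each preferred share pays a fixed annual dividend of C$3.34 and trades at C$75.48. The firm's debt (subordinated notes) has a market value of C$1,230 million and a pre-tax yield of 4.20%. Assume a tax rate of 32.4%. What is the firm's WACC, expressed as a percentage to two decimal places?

Cost of preferred: Rp = 3.34 / 75.48 = 4.4250%.
Total capital V = 1670 + 244 + 1230 = 3144.
Equity: weight = 1670/3144 = 0.5312; cost = 15.15%.
Preferred: weight = 244/3144 = 0.0776; cost = 4.425%.
Subordinated notes: weight = 1230/3144 = 0.3912; after-tax cost = 4.2% × (1 − 32.4%) = 2.8392%.
WACC = 0.5312 × 15.1500% + 0.0776 × 4.4250% + 0.3912 × 2.8392% = 9.5014%.

9.50%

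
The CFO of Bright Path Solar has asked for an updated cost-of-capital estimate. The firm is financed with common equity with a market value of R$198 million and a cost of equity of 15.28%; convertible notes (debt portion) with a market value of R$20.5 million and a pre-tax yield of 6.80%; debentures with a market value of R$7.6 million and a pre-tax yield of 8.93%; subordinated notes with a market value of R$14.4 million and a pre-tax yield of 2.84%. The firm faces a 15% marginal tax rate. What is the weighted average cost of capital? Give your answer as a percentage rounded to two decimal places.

13.46%

Total capital V = 198 + 20.5 + 7.6 + 14.4 = 240.5.
Equity: weight = 198/240.5 = 0.8233; cost = 15.28%.
Convertible notes (debt portion): weight = 20.5/240.5 = 0.0852; after-tax cost = 6.8% × (1 − 15%) = 5.7800%.
Debentures: weight = 7.6/240.5 = 0.0316; after-tax cost = 8.93% × (1 − 15%) = 7.5905%.
Subordinated notes: weight = 14.4/240.5 = 0.0599; after-tax cost = 2.84% × (1 − 15%) = 2.4140%.
WACC = 0.8233 × 15.2800% + 0.0852 × 5.7800% + 0.0316 × 7.5905% + 0.0599 × 2.4140% = 13.4569%.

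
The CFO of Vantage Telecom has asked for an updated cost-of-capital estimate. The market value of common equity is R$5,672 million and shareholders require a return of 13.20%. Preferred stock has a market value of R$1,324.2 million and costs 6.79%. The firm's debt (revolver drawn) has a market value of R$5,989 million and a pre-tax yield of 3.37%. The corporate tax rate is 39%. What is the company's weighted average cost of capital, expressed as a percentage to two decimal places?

7.41%

Total capital V = 5672 + 1324.2 + 5989 = 12985.2.
Equity: weight = 5672/12985.2 = 0.4368; cost = 13.2%.
Preferred: weight = 1324.2/12985.2 = 0.1020; cost = 6.79%.
Revolver drawn: weight = 5989/12985.2 = 0.4612; after-tax cost = 3.37% × (1 − 39%) = 2.0557%.
WACC = 0.4368 × 13.2000% + 0.1020 × 6.7900% + 0.4612 × 2.0557% = 7.4064%.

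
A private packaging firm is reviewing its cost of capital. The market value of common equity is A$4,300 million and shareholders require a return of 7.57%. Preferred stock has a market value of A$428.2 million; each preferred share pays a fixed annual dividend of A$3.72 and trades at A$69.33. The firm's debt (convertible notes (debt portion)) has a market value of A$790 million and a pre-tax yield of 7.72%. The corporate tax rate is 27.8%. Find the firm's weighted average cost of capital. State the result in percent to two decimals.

7.11%

Cost of preferred: Rp = 3.72 / 69.33 = 5.3656%.
Total capital V = 4300 + 428.2 + 790 = 5518.2.
Equity: weight = 4300/5518.2 = 0.7792; cost = 7.57%.
Preferred: weight = 428.2/5518.2 = 0.0776; cost = 5.3656%.
Convertible notes (debt portion): weight = 790/5518.2 = 0.1432; after-tax cost = 7.72% × (1 − 27.8%) = 5.5738%.
WACC = 0.7792 × 7.5700% + 0.0776 × 5.3656% + 0.1432 × 5.5738% = 7.1132%.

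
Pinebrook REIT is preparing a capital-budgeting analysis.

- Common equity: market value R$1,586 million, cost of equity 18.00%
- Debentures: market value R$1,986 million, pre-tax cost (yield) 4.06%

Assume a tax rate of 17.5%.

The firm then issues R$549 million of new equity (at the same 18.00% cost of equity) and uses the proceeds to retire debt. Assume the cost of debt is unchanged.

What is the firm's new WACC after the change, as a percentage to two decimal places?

After the change:
Total capital V = 2135 + 1437 = 3572.
Equity: weight = 2135/3572 = 0.5977; cost = 18%.
Debentures: weight = 1437/3572 = 0.4023; after-tax cost = 4.06% × (1 − 17.5%) = 3.3495%.
WACC = 0.5977 × 18.0000% + 0.4023 × 3.3495% = 12.1062%.

12.11%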